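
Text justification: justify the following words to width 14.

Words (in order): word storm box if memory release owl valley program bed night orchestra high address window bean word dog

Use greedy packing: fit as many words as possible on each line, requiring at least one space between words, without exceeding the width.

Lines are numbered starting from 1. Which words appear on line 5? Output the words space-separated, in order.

Line 1: ['word', 'storm', 'box'] (min_width=14, slack=0)
Line 2: ['if', 'memory'] (min_width=9, slack=5)
Line 3: ['release', 'owl'] (min_width=11, slack=3)
Line 4: ['valley', 'program'] (min_width=14, slack=0)
Line 5: ['bed', 'night'] (min_width=9, slack=5)
Line 6: ['orchestra', 'high'] (min_width=14, slack=0)
Line 7: ['address', 'window'] (min_width=14, slack=0)
Line 8: ['bean', 'word', 'dog'] (min_width=13, slack=1)

Answer: bed night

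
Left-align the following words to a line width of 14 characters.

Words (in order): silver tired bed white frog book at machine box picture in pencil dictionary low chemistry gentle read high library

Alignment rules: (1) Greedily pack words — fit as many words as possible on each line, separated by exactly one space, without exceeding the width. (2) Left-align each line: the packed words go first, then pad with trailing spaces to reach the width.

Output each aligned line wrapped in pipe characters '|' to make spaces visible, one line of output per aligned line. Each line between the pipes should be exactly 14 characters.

Answer: |silver tired  |
|bed white frog|
|book at       |
|machine box   |
|picture in    |
|pencil        |
|dictionary low|
|chemistry     |
|gentle read   |
|high library  |

Derivation:
Line 1: ['silver', 'tired'] (min_width=12, slack=2)
Line 2: ['bed', 'white', 'frog'] (min_width=14, slack=0)
Line 3: ['book', 'at'] (min_width=7, slack=7)
Line 4: ['machine', 'box'] (min_width=11, slack=3)
Line 5: ['picture', 'in'] (min_width=10, slack=4)
Line 6: ['pencil'] (min_width=6, slack=8)
Line 7: ['dictionary', 'low'] (min_width=14, slack=0)
Line 8: ['chemistry'] (min_width=9, slack=5)
Line 9: ['gentle', 'read'] (min_width=11, slack=3)
Line 10: ['high', 'library'] (min_width=12, slack=2)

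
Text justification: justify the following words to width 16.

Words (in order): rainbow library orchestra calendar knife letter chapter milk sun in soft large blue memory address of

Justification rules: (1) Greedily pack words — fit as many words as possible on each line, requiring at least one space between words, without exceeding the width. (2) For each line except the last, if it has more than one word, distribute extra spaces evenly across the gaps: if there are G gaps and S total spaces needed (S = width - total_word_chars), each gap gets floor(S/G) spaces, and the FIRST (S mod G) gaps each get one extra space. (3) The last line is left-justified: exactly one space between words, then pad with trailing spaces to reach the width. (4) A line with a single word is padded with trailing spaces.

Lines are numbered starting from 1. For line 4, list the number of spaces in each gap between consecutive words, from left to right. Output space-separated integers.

Answer: 3

Derivation:
Line 1: ['rainbow', 'library'] (min_width=15, slack=1)
Line 2: ['orchestra'] (min_width=9, slack=7)
Line 3: ['calendar', 'knife'] (min_width=14, slack=2)
Line 4: ['letter', 'chapter'] (min_width=14, slack=2)
Line 5: ['milk', 'sun', 'in', 'soft'] (min_width=16, slack=0)
Line 6: ['large', 'blue'] (min_width=10, slack=6)
Line 7: ['memory', 'address'] (min_width=14, slack=2)
Line 8: ['of'] (min_width=2, slack=14)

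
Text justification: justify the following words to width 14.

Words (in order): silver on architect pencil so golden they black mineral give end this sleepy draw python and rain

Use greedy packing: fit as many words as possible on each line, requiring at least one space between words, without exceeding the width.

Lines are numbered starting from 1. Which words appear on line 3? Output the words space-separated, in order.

Line 1: ['silver', 'on'] (min_width=9, slack=5)
Line 2: ['architect'] (min_width=9, slack=5)
Line 3: ['pencil', 'so'] (min_width=9, slack=5)
Line 4: ['golden', 'they'] (min_width=11, slack=3)
Line 5: ['black', 'mineral'] (min_width=13, slack=1)
Line 6: ['give', 'end', 'this'] (min_width=13, slack=1)
Line 7: ['sleepy', 'draw'] (min_width=11, slack=3)
Line 8: ['python', 'and'] (min_width=10, slack=4)
Line 9: ['rain'] (min_width=4, slack=10)

Answer: pencil so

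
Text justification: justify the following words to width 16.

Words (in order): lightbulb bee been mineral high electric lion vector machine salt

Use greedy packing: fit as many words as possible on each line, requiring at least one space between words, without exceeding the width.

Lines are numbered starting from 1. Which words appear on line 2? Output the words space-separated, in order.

Line 1: ['lightbulb', 'bee'] (min_width=13, slack=3)
Line 2: ['been', 'mineral'] (min_width=12, slack=4)
Line 3: ['high', 'electric'] (min_width=13, slack=3)
Line 4: ['lion', 'vector'] (min_width=11, slack=5)
Line 5: ['machine', 'salt'] (min_width=12, slack=4)

Answer: been mineral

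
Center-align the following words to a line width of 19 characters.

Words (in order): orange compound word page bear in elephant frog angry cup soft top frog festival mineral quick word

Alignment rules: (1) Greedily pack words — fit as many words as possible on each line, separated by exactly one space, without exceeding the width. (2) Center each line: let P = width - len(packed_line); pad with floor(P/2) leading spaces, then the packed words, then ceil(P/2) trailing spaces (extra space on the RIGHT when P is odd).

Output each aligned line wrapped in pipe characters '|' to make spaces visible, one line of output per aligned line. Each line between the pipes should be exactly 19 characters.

Line 1: ['orange', 'compound'] (min_width=15, slack=4)
Line 2: ['word', 'page', 'bear', 'in'] (min_width=17, slack=2)
Line 3: ['elephant', 'frog', 'angry'] (min_width=19, slack=0)
Line 4: ['cup', 'soft', 'top', 'frog'] (min_width=17, slack=2)
Line 5: ['festival', 'mineral'] (min_width=16, slack=3)
Line 6: ['quick', 'word'] (min_width=10, slack=9)

Answer: |  orange compound  |
| word page bear in |
|elephant frog angry|
| cup soft top frog |
| festival mineral  |
|    quick word     |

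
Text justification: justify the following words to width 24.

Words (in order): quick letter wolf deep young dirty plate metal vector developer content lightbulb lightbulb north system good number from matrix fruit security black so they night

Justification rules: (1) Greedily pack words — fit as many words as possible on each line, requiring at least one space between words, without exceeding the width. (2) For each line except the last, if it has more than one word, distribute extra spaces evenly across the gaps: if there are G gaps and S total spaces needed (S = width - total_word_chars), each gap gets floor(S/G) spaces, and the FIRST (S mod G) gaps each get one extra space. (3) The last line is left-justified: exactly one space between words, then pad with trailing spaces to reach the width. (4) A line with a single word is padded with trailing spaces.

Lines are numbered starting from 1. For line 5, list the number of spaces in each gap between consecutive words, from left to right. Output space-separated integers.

Answer: 1 1 1

Derivation:
Line 1: ['quick', 'letter', 'wolf', 'deep'] (min_width=22, slack=2)
Line 2: ['young', 'dirty', 'plate', 'metal'] (min_width=23, slack=1)
Line 3: ['vector', 'developer', 'content'] (min_width=24, slack=0)
Line 4: ['lightbulb', 'lightbulb'] (min_width=19, slack=5)
Line 5: ['north', 'system', 'good', 'number'] (min_width=24, slack=0)
Line 6: ['from', 'matrix', 'fruit'] (min_width=17, slack=7)
Line 7: ['security', 'black', 'so', 'they'] (min_width=22, slack=2)
Line 8: ['night'] (min_width=5, slack=19)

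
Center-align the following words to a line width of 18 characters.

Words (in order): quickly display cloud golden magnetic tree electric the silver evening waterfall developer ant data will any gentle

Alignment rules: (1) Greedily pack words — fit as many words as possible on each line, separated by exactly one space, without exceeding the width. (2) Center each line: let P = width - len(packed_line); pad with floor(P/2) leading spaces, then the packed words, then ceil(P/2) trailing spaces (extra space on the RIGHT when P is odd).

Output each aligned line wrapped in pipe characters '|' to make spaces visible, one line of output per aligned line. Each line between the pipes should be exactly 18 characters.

Line 1: ['quickly', 'display'] (min_width=15, slack=3)
Line 2: ['cloud', 'golden'] (min_width=12, slack=6)
Line 3: ['magnetic', 'tree'] (min_width=13, slack=5)
Line 4: ['electric', 'the'] (min_width=12, slack=6)
Line 5: ['silver', 'evening'] (min_width=14, slack=4)
Line 6: ['waterfall'] (min_width=9, slack=9)
Line 7: ['developer', 'ant', 'data'] (min_width=18, slack=0)
Line 8: ['will', 'any', 'gentle'] (min_width=15, slack=3)

Answer: | quickly display  |
|   cloud golden   |
|  magnetic tree   |
|   electric the   |
|  silver evening  |
|    waterfall     |
|developer ant data|
| will any gentle  |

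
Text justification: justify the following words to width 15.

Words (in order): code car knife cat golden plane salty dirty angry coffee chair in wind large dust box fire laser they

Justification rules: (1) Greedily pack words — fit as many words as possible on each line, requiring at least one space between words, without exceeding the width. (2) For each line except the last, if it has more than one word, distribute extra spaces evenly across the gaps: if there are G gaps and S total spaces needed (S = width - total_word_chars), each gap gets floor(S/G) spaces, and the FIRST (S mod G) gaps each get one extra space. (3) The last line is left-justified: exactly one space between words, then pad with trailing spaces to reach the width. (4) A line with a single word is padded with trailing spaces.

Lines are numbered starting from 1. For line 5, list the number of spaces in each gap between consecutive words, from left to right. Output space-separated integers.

Line 1: ['code', 'car', 'knife'] (min_width=14, slack=1)
Line 2: ['cat', 'golden'] (min_width=10, slack=5)
Line 3: ['plane', 'salty'] (min_width=11, slack=4)
Line 4: ['dirty', 'angry'] (min_width=11, slack=4)
Line 5: ['coffee', 'chair', 'in'] (min_width=15, slack=0)
Line 6: ['wind', 'large', 'dust'] (min_width=15, slack=0)
Line 7: ['box', 'fire', 'laser'] (min_width=14, slack=1)
Line 8: ['they'] (min_width=4, slack=11)

Answer: 1 1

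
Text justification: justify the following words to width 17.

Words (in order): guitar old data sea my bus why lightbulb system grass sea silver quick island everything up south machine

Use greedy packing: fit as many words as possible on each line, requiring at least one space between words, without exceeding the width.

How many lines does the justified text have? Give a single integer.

Line 1: ['guitar', 'old', 'data'] (min_width=15, slack=2)
Line 2: ['sea', 'my', 'bus', 'why'] (min_width=14, slack=3)
Line 3: ['lightbulb', 'system'] (min_width=16, slack=1)
Line 4: ['grass', 'sea', 'silver'] (min_width=16, slack=1)
Line 5: ['quick', 'island'] (min_width=12, slack=5)
Line 6: ['everything', 'up'] (min_width=13, slack=4)
Line 7: ['south', 'machine'] (min_width=13, slack=4)
Total lines: 7

Answer: 7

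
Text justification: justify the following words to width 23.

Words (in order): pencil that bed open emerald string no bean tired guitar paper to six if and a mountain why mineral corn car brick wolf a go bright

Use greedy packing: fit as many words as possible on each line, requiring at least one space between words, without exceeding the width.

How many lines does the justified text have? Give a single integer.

Line 1: ['pencil', 'that', 'bed', 'open'] (min_width=20, slack=3)
Line 2: ['emerald', 'string', 'no', 'bean'] (min_width=22, slack=1)
Line 3: ['tired', 'guitar', 'paper', 'to'] (min_width=21, slack=2)
Line 4: ['six', 'if', 'and', 'a', 'mountain'] (min_width=21, slack=2)
Line 5: ['why', 'mineral', 'corn', 'car'] (min_width=20, slack=3)
Line 6: ['brick', 'wolf', 'a', 'go', 'bright'] (min_width=22, slack=1)
Total lines: 6

Answer: 6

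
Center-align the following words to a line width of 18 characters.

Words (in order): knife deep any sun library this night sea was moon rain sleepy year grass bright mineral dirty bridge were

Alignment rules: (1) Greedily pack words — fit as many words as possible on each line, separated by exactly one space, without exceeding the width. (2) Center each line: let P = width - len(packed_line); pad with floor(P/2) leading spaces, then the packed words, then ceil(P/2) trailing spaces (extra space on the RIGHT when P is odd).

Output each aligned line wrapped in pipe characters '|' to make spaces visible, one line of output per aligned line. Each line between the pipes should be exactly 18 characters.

Line 1: ['knife', 'deep', 'any', 'sun'] (min_width=18, slack=0)
Line 2: ['library', 'this', 'night'] (min_width=18, slack=0)
Line 3: ['sea', 'was', 'moon', 'rain'] (min_width=17, slack=1)
Line 4: ['sleepy', 'year', 'grass'] (min_width=17, slack=1)
Line 5: ['bright', 'mineral'] (min_width=14, slack=4)
Line 6: ['dirty', 'bridge', 'were'] (min_width=17, slack=1)

Answer: |knife deep any sun|
|library this night|
|sea was moon rain |
|sleepy year grass |
|  bright mineral  |
|dirty bridge were |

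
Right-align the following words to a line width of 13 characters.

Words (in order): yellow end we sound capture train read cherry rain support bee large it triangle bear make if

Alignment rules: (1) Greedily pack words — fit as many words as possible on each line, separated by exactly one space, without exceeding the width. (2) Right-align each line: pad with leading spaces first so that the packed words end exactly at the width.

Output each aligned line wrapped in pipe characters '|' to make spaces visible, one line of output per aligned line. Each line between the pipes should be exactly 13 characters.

Answer: |yellow end we|
|sound capture|
|   train read|
|  cherry rain|
|  support bee|
|     large it|
|triangle bear|
|      make if|

Derivation:
Line 1: ['yellow', 'end', 'we'] (min_width=13, slack=0)
Line 2: ['sound', 'capture'] (min_width=13, slack=0)
Line 3: ['train', 'read'] (min_width=10, slack=3)
Line 4: ['cherry', 'rain'] (min_width=11, slack=2)
Line 5: ['support', 'bee'] (min_width=11, slack=2)
Line 6: ['large', 'it'] (min_width=8, slack=5)
Line 7: ['triangle', 'bear'] (min_width=13, slack=0)
Line 8: ['make', 'if'] (min_width=7, slack=6)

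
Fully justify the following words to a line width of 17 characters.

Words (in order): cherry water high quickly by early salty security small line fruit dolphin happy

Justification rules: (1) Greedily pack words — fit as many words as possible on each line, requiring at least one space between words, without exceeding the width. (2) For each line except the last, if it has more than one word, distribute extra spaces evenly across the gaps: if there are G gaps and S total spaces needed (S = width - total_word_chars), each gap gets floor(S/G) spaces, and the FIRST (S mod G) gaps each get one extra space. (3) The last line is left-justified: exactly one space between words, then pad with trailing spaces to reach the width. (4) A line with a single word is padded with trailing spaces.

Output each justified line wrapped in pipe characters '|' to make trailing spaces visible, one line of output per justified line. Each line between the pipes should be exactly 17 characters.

Line 1: ['cherry', 'water', 'high'] (min_width=17, slack=0)
Line 2: ['quickly', 'by', 'early'] (min_width=16, slack=1)
Line 3: ['salty', 'security'] (min_width=14, slack=3)
Line 4: ['small', 'line', 'fruit'] (min_width=16, slack=1)
Line 5: ['dolphin', 'happy'] (min_width=13, slack=4)

Answer: |cherry water high|
|quickly  by early|
|salty    security|
|small  line fruit|
|dolphin happy    |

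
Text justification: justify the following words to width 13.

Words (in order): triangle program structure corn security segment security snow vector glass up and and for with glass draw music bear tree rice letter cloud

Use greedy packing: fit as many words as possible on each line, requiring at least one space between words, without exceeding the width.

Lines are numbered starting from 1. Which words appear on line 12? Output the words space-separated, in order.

Answer: tree rice

Derivation:
Line 1: ['triangle'] (min_width=8, slack=5)
Line 2: ['program'] (min_width=7, slack=6)
Line 3: ['structure'] (min_width=9, slack=4)
Line 4: ['corn', 'security'] (min_width=13, slack=0)
Line 5: ['segment'] (min_width=7, slack=6)
Line 6: ['security', 'snow'] (min_width=13, slack=0)
Line 7: ['vector', 'glass'] (min_width=12, slack=1)
Line 8: ['up', 'and', 'and'] (min_width=10, slack=3)
Line 9: ['for', 'with'] (min_width=8, slack=5)
Line 10: ['glass', 'draw'] (min_width=10, slack=3)
Line 11: ['music', 'bear'] (min_width=10, slack=3)
Line 12: ['tree', 'rice'] (min_width=9, slack=4)
Line 13: ['letter', 'cloud'] (min_width=12, slack=1)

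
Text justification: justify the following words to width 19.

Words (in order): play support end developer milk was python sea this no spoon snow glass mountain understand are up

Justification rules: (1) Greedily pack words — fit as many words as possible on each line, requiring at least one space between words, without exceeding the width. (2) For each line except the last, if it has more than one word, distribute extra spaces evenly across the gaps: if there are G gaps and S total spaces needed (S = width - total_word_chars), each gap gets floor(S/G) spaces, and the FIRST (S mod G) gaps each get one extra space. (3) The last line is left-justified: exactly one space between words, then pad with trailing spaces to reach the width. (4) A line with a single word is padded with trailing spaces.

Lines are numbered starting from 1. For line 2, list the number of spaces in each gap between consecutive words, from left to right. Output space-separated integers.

Answer: 2 1

Derivation:
Line 1: ['play', 'support', 'end'] (min_width=16, slack=3)
Line 2: ['developer', 'milk', 'was'] (min_width=18, slack=1)
Line 3: ['python', 'sea', 'this', 'no'] (min_width=18, slack=1)
Line 4: ['spoon', 'snow', 'glass'] (min_width=16, slack=3)
Line 5: ['mountain', 'understand'] (min_width=19, slack=0)
Line 6: ['are', 'up'] (min_width=6, slack=13)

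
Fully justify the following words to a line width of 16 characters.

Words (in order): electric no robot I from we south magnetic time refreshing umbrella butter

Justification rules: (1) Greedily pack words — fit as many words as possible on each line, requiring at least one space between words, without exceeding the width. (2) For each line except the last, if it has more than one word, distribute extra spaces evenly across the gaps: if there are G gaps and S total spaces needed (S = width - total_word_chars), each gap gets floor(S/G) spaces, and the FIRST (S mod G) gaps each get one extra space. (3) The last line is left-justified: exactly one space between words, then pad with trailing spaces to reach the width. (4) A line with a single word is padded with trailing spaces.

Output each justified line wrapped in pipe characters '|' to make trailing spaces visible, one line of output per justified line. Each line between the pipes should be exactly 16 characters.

Answer: |electric      no|
|robot  I from we|
|south   magnetic|
|time  refreshing|
|umbrella butter |

Derivation:
Line 1: ['electric', 'no'] (min_width=11, slack=5)
Line 2: ['robot', 'I', 'from', 'we'] (min_width=15, slack=1)
Line 3: ['south', 'magnetic'] (min_width=14, slack=2)
Line 4: ['time', 'refreshing'] (min_width=15, slack=1)
Line 5: ['umbrella', 'butter'] (min_width=15, slack=1)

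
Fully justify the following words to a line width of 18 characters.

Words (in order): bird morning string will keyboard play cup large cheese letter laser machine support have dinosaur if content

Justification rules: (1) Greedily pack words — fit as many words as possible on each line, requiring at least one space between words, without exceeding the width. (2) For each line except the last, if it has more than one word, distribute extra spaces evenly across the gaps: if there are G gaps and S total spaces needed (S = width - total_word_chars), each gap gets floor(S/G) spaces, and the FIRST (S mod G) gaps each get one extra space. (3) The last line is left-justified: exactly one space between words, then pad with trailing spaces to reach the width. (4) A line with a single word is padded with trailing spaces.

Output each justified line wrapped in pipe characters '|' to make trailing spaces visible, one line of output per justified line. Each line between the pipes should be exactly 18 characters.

Answer: |bird       morning|
|string        will|
|keyboard  play cup|
|large       cheese|
|letter       laser|
|machine    support|
|have  dinosaur  if|
|content           |

Derivation:
Line 1: ['bird', 'morning'] (min_width=12, slack=6)
Line 2: ['string', 'will'] (min_width=11, slack=7)
Line 3: ['keyboard', 'play', 'cup'] (min_width=17, slack=1)
Line 4: ['large', 'cheese'] (min_width=12, slack=6)
Line 5: ['letter', 'laser'] (min_width=12, slack=6)
Line 6: ['machine', 'support'] (min_width=15, slack=3)
Line 7: ['have', 'dinosaur', 'if'] (min_width=16, slack=2)
Line 8: ['content'] (min_width=7, slack=11)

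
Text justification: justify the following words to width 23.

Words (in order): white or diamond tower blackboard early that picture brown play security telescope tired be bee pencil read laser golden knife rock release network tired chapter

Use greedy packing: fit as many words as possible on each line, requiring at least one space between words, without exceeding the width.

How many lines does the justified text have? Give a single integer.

Line 1: ['white', 'or', 'diamond', 'tower'] (min_width=22, slack=1)
Line 2: ['blackboard', 'early', 'that'] (min_width=21, slack=2)
Line 3: ['picture', 'brown', 'play'] (min_width=18, slack=5)
Line 4: ['security', 'telescope'] (min_width=18, slack=5)
Line 5: ['tired', 'be', 'bee', 'pencil'] (min_width=19, slack=4)
Line 6: ['read', 'laser', 'golden', 'knife'] (min_width=23, slack=0)
Line 7: ['rock', 'release', 'network'] (min_width=20, slack=3)
Line 8: ['tired', 'chapter'] (min_width=13, slack=10)
Total lines: 8

Answer: 8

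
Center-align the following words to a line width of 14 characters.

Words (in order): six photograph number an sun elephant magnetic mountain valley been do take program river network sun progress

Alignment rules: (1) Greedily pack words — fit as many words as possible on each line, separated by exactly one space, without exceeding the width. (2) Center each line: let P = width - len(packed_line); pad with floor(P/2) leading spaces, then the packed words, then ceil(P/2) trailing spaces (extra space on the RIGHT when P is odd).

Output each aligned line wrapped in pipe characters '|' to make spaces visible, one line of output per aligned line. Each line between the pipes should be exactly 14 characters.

Answer: |six photograph|
|number an sun |
|   elephant   |
|   magnetic   |
|   mountain   |
|valley been do|
| take program |
|river network |
| sun progress |

Derivation:
Line 1: ['six', 'photograph'] (min_width=14, slack=0)
Line 2: ['number', 'an', 'sun'] (min_width=13, slack=1)
Line 3: ['elephant'] (min_width=8, slack=6)
Line 4: ['magnetic'] (min_width=8, slack=6)
Line 5: ['mountain'] (min_width=8, slack=6)
Line 6: ['valley', 'been', 'do'] (min_width=14, slack=0)
Line 7: ['take', 'program'] (min_width=12, slack=2)
Line 8: ['river', 'network'] (min_width=13, slack=1)
Line 9: ['sun', 'progress'] (min_width=12, slack=2)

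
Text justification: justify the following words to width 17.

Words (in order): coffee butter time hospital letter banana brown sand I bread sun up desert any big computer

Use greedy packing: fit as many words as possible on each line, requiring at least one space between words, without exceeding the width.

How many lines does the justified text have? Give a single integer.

Line 1: ['coffee', 'butter'] (min_width=13, slack=4)
Line 2: ['time', 'hospital'] (min_width=13, slack=4)
Line 3: ['letter', 'banana'] (min_width=13, slack=4)
Line 4: ['brown', 'sand', 'I'] (min_width=12, slack=5)
Line 5: ['bread', 'sun', 'up'] (min_width=12, slack=5)
Line 6: ['desert', 'any', 'big'] (min_width=14, slack=3)
Line 7: ['computer'] (min_width=8, slack=9)
Total lines: 7

Answer: 7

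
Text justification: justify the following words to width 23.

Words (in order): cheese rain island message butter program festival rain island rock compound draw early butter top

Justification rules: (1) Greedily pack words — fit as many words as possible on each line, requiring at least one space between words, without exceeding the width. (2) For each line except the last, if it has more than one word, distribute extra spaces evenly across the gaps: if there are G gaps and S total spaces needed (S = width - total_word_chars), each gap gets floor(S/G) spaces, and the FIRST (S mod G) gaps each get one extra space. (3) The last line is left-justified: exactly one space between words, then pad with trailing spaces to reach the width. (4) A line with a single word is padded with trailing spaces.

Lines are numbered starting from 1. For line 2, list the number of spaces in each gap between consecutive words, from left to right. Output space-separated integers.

Line 1: ['cheese', 'rain', 'island'] (min_width=18, slack=5)
Line 2: ['message', 'butter', 'program'] (min_width=22, slack=1)
Line 3: ['festival', 'rain', 'island'] (min_width=20, slack=3)
Line 4: ['rock', 'compound', 'draw'] (min_width=18, slack=5)
Line 5: ['early', 'butter', 'top'] (min_width=16, slack=7)

Answer: 2 1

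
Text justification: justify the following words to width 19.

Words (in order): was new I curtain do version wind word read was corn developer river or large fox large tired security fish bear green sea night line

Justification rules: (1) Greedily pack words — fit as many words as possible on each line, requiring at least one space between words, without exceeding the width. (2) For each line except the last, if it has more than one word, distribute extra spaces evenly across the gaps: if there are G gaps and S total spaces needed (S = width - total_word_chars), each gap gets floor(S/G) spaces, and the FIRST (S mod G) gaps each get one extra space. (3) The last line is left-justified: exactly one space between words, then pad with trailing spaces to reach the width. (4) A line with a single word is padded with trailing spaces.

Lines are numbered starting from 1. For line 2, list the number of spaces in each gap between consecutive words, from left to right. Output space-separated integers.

Answer: 3 3

Derivation:
Line 1: ['was', 'new', 'I', 'curtain'] (min_width=17, slack=2)
Line 2: ['do', 'version', 'wind'] (min_width=15, slack=4)
Line 3: ['word', 'read', 'was', 'corn'] (min_width=18, slack=1)
Line 4: ['developer', 'river', 'or'] (min_width=18, slack=1)
Line 5: ['large', 'fox', 'large'] (min_width=15, slack=4)
Line 6: ['tired', 'security', 'fish'] (min_width=19, slack=0)
Line 7: ['bear', 'green', 'sea'] (min_width=14, slack=5)
Line 8: ['night', 'line'] (min_width=10, slack=9)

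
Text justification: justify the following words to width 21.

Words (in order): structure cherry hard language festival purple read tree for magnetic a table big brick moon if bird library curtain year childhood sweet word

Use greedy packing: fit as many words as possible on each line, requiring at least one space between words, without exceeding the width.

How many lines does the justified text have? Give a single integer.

Line 1: ['structure', 'cherry', 'hard'] (min_width=21, slack=0)
Line 2: ['language', 'festival'] (min_width=17, slack=4)
Line 3: ['purple', 'read', 'tree', 'for'] (min_width=20, slack=1)
Line 4: ['magnetic', 'a', 'table', 'big'] (min_width=20, slack=1)
Line 5: ['brick', 'moon', 'if', 'bird'] (min_width=18, slack=3)
Line 6: ['library', 'curtain', 'year'] (min_width=20, slack=1)
Line 7: ['childhood', 'sweet', 'word'] (min_width=20, slack=1)
Total lines: 7

Answer: 7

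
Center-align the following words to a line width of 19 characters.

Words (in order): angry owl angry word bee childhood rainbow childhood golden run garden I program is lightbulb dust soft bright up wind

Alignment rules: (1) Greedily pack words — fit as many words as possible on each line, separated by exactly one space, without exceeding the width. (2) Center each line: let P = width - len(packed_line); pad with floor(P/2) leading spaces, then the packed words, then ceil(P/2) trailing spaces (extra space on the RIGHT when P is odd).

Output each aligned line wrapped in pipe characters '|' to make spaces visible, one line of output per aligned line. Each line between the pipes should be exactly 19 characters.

Answer: |  angry owl angry  |
|word bee childhood |
| rainbow childhood |
|golden run garden I|
|    program is     |
|lightbulb dust soft|
|  bright up wind   |

Derivation:
Line 1: ['angry', 'owl', 'angry'] (min_width=15, slack=4)
Line 2: ['word', 'bee', 'childhood'] (min_width=18, slack=1)
Line 3: ['rainbow', 'childhood'] (min_width=17, slack=2)
Line 4: ['golden', 'run', 'garden', 'I'] (min_width=19, slack=0)
Line 5: ['program', 'is'] (min_width=10, slack=9)
Line 6: ['lightbulb', 'dust', 'soft'] (min_width=19, slack=0)
Line 7: ['bright', 'up', 'wind'] (min_width=14, slack=5)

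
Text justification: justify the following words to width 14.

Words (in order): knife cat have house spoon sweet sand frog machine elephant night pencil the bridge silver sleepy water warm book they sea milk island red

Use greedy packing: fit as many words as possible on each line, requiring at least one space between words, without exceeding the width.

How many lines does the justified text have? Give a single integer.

Answer: 11

Derivation:
Line 1: ['knife', 'cat', 'have'] (min_width=14, slack=0)
Line 2: ['house', 'spoon'] (min_width=11, slack=3)
Line 3: ['sweet', 'sand'] (min_width=10, slack=4)
Line 4: ['frog', 'machine'] (min_width=12, slack=2)
Line 5: ['elephant', 'night'] (min_width=14, slack=0)
Line 6: ['pencil', 'the'] (min_width=10, slack=4)
Line 7: ['bridge', 'silver'] (min_width=13, slack=1)
Line 8: ['sleepy', 'water'] (min_width=12, slack=2)
Line 9: ['warm', 'book', 'they'] (min_width=14, slack=0)
Line 10: ['sea', 'milk'] (min_width=8, slack=6)
Line 11: ['island', 'red'] (min_width=10, slack=4)
Total lines: 11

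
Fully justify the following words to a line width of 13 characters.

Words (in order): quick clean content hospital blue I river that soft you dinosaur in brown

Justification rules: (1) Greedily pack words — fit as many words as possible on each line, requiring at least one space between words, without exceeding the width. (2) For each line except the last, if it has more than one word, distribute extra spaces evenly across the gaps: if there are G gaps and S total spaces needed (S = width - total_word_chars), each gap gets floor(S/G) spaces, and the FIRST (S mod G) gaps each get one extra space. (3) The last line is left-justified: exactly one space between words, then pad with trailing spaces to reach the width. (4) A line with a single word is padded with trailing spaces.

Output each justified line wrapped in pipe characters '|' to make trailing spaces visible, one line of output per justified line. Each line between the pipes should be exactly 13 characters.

Answer: |quick   clean|
|content      |
|hospital blue|
|I  river that|
|soft      you|
|dinosaur   in|
|brown        |

Derivation:
Line 1: ['quick', 'clean'] (min_width=11, slack=2)
Line 2: ['content'] (min_width=7, slack=6)
Line 3: ['hospital', 'blue'] (min_width=13, slack=0)
Line 4: ['I', 'river', 'that'] (min_width=12, slack=1)
Line 5: ['soft', 'you'] (min_width=8, slack=5)
Line 6: ['dinosaur', 'in'] (min_width=11, slack=2)
Line 7: ['brown'] (min_width=5, slack=8)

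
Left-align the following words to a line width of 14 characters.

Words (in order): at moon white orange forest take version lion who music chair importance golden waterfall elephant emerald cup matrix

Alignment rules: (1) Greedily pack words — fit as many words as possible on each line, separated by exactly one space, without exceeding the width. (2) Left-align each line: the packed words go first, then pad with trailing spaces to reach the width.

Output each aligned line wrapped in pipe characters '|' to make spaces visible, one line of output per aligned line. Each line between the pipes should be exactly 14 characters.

Line 1: ['at', 'moon', 'white'] (min_width=13, slack=1)
Line 2: ['orange', 'forest'] (min_width=13, slack=1)
Line 3: ['take', 'version'] (min_width=12, slack=2)
Line 4: ['lion', 'who', 'music'] (min_width=14, slack=0)
Line 5: ['chair'] (min_width=5, slack=9)
Line 6: ['importance'] (min_width=10, slack=4)
Line 7: ['golden'] (min_width=6, slack=8)
Line 8: ['waterfall'] (min_width=9, slack=5)
Line 9: ['elephant'] (min_width=8, slack=6)
Line 10: ['emerald', 'cup'] (min_width=11, slack=3)
Line 11: ['matrix'] (min_width=6, slack=8)

Answer: |at moon white |
|orange forest |
|take version  |
|lion who music|
|chair         |
|importance    |
|golden        |
|waterfall     |
|elephant      |
|emerald cup   |
|matrix        |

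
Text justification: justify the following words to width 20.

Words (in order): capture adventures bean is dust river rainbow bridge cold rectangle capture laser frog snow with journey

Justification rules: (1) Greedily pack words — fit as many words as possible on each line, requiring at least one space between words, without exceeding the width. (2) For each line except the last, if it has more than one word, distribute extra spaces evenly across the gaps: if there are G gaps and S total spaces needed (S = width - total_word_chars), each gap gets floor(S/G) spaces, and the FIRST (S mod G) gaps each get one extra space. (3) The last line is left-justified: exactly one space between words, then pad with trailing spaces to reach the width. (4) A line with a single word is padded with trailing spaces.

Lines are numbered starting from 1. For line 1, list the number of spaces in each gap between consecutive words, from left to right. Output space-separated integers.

Line 1: ['capture', 'adventures'] (min_width=18, slack=2)
Line 2: ['bean', 'is', 'dust', 'river'] (min_width=18, slack=2)
Line 3: ['rainbow', 'bridge', 'cold'] (min_width=19, slack=1)
Line 4: ['rectangle', 'capture'] (min_width=17, slack=3)
Line 5: ['laser', 'frog', 'snow', 'with'] (min_width=20, slack=0)
Line 6: ['journey'] (min_width=7, slack=13)

Answer: 3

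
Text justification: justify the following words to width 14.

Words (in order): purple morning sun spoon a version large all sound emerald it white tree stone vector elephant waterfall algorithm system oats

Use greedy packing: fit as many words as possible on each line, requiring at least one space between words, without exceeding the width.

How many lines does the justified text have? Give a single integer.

Line 1: ['purple', 'morning'] (min_width=14, slack=0)
Line 2: ['sun', 'spoon', 'a'] (min_width=11, slack=3)
Line 3: ['version', 'large'] (min_width=13, slack=1)
Line 4: ['all', 'sound'] (min_width=9, slack=5)
Line 5: ['emerald', 'it'] (min_width=10, slack=4)
Line 6: ['white', 'tree'] (min_width=10, slack=4)
Line 7: ['stone', 'vector'] (min_width=12, slack=2)
Line 8: ['elephant'] (min_width=8, slack=6)
Line 9: ['waterfall'] (min_width=9, slack=5)
Line 10: ['algorithm'] (min_width=9, slack=5)
Line 11: ['system', 'oats'] (min_width=11, slack=3)
Total lines: 11

Answer: 11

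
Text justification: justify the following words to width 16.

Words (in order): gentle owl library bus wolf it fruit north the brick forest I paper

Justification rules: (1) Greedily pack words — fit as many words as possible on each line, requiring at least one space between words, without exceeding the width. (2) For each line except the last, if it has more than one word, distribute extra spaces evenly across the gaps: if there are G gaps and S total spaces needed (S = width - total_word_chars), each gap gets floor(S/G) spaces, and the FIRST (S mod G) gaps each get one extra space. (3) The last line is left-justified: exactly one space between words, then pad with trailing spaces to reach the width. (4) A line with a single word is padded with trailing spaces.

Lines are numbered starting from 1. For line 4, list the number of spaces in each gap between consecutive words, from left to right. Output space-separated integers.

Answer: 1 1

Derivation:
Line 1: ['gentle', 'owl'] (min_width=10, slack=6)
Line 2: ['library', 'bus', 'wolf'] (min_width=16, slack=0)
Line 3: ['it', 'fruit', 'north'] (min_width=14, slack=2)
Line 4: ['the', 'brick', 'forest'] (min_width=16, slack=0)
Line 5: ['I', 'paper'] (min_width=7, slack=9)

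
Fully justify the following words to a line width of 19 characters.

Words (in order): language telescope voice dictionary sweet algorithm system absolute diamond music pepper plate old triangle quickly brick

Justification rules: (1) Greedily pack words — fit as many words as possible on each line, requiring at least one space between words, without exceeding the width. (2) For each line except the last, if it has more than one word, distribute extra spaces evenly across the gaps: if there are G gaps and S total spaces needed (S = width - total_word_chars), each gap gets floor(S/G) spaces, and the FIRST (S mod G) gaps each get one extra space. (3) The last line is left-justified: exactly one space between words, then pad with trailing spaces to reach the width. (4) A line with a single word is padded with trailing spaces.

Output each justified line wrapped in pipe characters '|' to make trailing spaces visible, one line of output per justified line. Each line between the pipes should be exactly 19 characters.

Answer: |language  telescope|
|voice    dictionary|
|sweet     algorithm|
|system     absolute|
|diamond       music|
|pepper   plate  old|
|triangle    quickly|
|brick              |

Derivation:
Line 1: ['language', 'telescope'] (min_width=18, slack=1)
Line 2: ['voice', 'dictionary'] (min_width=16, slack=3)
Line 3: ['sweet', 'algorithm'] (min_width=15, slack=4)
Line 4: ['system', 'absolute'] (min_width=15, slack=4)
Line 5: ['diamond', 'music'] (min_width=13, slack=6)
Line 6: ['pepper', 'plate', 'old'] (min_width=16, slack=3)
Line 7: ['triangle', 'quickly'] (min_width=16, slack=3)
Line 8: ['brick'] (min_width=5, slack=14)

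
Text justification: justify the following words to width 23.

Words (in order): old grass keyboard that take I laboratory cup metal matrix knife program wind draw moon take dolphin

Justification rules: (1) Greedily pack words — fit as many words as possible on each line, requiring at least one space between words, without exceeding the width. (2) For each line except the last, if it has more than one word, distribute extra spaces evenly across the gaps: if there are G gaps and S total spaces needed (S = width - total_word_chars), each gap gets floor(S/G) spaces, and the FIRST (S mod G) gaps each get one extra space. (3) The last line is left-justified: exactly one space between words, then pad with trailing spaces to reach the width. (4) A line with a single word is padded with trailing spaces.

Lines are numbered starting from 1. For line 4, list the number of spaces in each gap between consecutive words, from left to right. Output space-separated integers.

Answer: 2 1 1

Derivation:
Line 1: ['old', 'grass', 'keyboard', 'that'] (min_width=23, slack=0)
Line 2: ['take', 'I', 'laboratory', 'cup'] (min_width=21, slack=2)
Line 3: ['metal', 'matrix', 'knife'] (min_width=18, slack=5)
Line 4: ['program', 'wind', 'draw', 'moon'] (min_width=22, slack=1)
Line 5: ['take', 'dolphin'] (min_width=12, slack=11)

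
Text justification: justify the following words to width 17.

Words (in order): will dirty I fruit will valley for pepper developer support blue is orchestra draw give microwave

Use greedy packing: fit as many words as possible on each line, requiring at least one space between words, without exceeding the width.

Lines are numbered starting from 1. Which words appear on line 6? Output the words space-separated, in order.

Line 1: ['will', 'dirty', 'I'] (min_width=12, slack=5)
Line 2: ['fruit', 'will', 'valley'] (min_width=17, slack=0)
Line 3: ['for', 'pepper'] (min_width=10, slack=7)
Line 4: ['developer', 'support'] (min_width=17, slack=0)
Line 5: ['blue', 'is', 'orchestra'] (min_width=17, slack=0)
Line 6: ['draw', 'give'] (min_width=9, slack=8)
Line 7: ['microwave'] (min_width=9, slack=8)

Answer: draw give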